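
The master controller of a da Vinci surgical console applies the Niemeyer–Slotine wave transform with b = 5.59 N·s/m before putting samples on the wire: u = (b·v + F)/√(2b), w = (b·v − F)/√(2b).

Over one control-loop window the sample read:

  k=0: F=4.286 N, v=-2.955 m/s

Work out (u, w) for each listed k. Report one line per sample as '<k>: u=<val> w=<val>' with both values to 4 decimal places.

k=0: b·v=5.59×(-2.955)=-16.5185; √(2b)=3.3437; u=(-16.5185+4.286)/3.3437=-3.6584, w=(-16.5185−4.286)/3.3437=-6.2221

0: u=-3.6584 w=-6.2221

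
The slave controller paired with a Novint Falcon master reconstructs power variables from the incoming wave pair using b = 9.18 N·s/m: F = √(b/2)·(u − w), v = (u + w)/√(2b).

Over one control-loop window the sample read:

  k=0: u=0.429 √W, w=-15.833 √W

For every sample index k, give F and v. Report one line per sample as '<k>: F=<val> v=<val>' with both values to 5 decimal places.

k=0: u−w=16.26200, u+w=-15.40400; √(b/2)=2.14243, √(2b)=4.28486; F=2.14243×16.262=34.84017, v=-15.40400/4.28486=-3.59499

0: F=34.84017 v=-3.59499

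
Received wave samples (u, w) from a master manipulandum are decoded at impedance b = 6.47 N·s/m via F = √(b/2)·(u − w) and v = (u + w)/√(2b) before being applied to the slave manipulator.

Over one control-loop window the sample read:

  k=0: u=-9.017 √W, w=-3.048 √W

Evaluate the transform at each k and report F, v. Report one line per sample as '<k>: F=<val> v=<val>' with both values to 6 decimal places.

0: F=-10.735907 v=-3.353978

k=0: u−w=-5.969000, u+w=-12.065000; √(b/2)=1.798611, √(2b)=3.597221; F=1.798611×(-5.969)=-10.735907, v=-12.065000/3.597221=-3.353978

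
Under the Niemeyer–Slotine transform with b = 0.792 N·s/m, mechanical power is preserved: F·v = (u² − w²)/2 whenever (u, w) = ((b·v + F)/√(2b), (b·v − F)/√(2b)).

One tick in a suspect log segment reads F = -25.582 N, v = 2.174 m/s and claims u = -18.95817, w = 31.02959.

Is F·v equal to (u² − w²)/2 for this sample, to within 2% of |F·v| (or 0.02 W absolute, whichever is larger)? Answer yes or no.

no

F·v = (-25.582)×2.174 = -55.6153 W.
(u² − w²)/2 = (359.4122 − 962.8355)/2 = -301.7116 W.
|Δ| = 246.0964;  2% of max(1, |F·v|) = 1.1123.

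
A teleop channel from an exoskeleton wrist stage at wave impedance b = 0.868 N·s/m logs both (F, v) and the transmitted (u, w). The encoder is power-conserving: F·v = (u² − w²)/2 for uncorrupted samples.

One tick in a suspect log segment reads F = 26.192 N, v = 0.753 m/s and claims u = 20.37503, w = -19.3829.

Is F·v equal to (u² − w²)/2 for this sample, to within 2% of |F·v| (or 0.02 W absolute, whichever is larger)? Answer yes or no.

yes

F·v = 26.192×0.753 = 19.72258 W.
(u² − w²)/2 = (415.14185 − 375.69681)/2 = 19.72252 W.
|Δ| = 0.00006;  2% of max(1, |F·v|) = 0.39445.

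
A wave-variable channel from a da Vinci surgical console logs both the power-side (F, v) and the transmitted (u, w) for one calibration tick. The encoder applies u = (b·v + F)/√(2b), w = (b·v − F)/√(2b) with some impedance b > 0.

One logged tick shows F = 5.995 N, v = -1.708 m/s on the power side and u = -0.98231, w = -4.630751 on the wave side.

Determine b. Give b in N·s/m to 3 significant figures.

b = 5.4 N·s/m

u + w = -5.613061;  u + w = √(2b)·v, so √(2b) = -5.613061/(-1.708) = 3.286335.
b = (√(2b))²/2 = 10.800001/2 = 5.400000.
(Check via u − w = 2F/√(2b): u − w = 3.648441, 2F/√(2b) = 3.648441.)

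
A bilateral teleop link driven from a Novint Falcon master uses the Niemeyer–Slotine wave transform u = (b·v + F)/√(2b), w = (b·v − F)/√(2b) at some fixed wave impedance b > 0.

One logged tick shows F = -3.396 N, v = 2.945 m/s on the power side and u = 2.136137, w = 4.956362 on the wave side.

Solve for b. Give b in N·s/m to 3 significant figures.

b = 2.9 N·s/m

u + w = 7.092499;  u + w = √(2b)·v, so √(2b) = 7.092499/2.945 = 2.408319.
b = (√(2b))²/2 = 5.800000/2 = 2.900000.
(Check via u − w = 2F/√(2b): u − w = -2.820225, 2F/√(2b) = -2.820225.)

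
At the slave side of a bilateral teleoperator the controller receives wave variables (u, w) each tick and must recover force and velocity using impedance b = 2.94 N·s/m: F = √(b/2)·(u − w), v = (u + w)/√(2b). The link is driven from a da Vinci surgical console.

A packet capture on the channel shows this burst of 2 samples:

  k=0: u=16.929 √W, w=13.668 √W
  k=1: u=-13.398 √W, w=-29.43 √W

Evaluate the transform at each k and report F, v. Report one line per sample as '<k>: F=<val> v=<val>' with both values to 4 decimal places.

0: F=3.9538 v=12.6180
1: F=19.4378 v=-17.6620

k=0: u−w=3.2610, u+w=30.5970; √(b/2)=1.2124, √(2b)=2.4249; F=1.2124×3.261=3.9538, v=30.5970/2.4249=12.6180
k=1: u−w=16.0320, u+w=-42.8280; √(b/2)=1.2124, √(2b)=2.4249; F=1.2124×16.032=19.4378, v=-42.8280/2.4249=-17.6620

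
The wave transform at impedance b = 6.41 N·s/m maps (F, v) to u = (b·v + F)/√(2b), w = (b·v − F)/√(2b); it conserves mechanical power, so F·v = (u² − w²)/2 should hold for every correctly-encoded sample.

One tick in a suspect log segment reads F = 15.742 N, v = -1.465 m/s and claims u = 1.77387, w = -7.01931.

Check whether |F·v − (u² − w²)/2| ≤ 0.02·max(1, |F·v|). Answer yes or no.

F·v = 15.742×(-1.465) = -23.0620 W.
(u² − w²)/2 = (3.1466 − 49.2707)/2 = -23.0620 W.
|Δ| = 0.0000;  2% of max(1, |F·v|) = 0.4612.

yes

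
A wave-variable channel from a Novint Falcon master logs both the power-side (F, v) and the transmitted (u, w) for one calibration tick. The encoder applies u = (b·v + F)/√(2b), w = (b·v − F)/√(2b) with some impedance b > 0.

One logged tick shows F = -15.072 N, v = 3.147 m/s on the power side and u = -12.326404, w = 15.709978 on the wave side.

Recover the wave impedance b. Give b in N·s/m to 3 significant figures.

b = 0.578 N·s/m

u + w = 3.383574;  u + w = √(2b)·v, so √(2b) = 3.383574/3.147 = 1.075174.
b = (√(2b))²/2 = 1.156000/2 = 0.578000.
(Check via u − w = 2F/√(2b): u − w = -28.036382, 2F/√(2b) = -28.036380.)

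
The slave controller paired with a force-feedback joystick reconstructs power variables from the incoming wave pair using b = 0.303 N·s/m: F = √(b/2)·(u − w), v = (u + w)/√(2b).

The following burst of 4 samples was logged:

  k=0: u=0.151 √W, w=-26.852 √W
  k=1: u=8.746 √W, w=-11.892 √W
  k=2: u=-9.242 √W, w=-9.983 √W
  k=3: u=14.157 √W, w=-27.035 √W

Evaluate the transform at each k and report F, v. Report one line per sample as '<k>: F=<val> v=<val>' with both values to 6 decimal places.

0: F=10.510378 v=-34.299771
1: F=8.032929 v=-4.041312
2: F=0.288419 v=-24.696194
3: F=16.033163 v=-16.542918

k=0: u−w=27.003000, u+w=-26.701000; √(b/2)=0.389230, √(2b)=0.778460; F=0.389230×27.003=10.510378, v=-26.701000/0.778460=-34.299771
k=1: u−w=20.638000, u+w=-3.146000; √(b/2)=0.389230, √(2b)=0.778460; F=0.389230×20.638=8.032929, v=-3.146000/0.778460=-4.041312
k=2: u−w=0.741000, u+w=-19.225000; √(b/2)=0.389230, √(2b)=0.778460; F=0.389230×0.741=0.288419, v=-19.225000/0.778460=-24.696194
k=3: u−w=41.192000, u+w=-12.878000; √(b/2)=0.389230, √(2b)=0.778460; F=0.389230×41.192=16.033163, v=-12.878000/0.778460=-16.542918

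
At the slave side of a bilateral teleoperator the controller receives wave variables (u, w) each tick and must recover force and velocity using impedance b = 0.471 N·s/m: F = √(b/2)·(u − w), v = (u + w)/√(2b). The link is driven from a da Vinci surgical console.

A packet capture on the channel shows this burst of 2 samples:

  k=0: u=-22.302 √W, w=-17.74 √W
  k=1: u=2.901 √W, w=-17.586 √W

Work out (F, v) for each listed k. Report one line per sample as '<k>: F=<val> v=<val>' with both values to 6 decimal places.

k=0: u−w=-4.562000, u+w=-40.042000; √(b/2)=0.485283, √(2b)=0.970567; F=0.485283×(-4.562)=-2.213863, v=-40.042000/0.970567=-41.256303
k=1: u−w=20.487000, u+w=-14.685000; √(b/2)=0.485283, √(2b)=0.970567; F=0.485283×20.487=9.942001, v=-14.685000/0.970567=-15.130333

0: F=-2.213863 v=-41.256303
1: F=9.942001 v=-15.130333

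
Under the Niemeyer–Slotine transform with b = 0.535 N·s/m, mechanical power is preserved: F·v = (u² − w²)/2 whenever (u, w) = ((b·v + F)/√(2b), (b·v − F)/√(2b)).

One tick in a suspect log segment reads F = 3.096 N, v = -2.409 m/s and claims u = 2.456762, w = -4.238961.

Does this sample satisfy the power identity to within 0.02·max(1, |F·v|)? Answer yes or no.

F·v = 3.096×(-2.409) = -7.458264 W.
(u² − w²)/2 = (6.035680 − 17.968790)/2 = -5.966555 W.
|Δ| = 1.491709;  2% of max(1, |F·v|) = 0.149165.

no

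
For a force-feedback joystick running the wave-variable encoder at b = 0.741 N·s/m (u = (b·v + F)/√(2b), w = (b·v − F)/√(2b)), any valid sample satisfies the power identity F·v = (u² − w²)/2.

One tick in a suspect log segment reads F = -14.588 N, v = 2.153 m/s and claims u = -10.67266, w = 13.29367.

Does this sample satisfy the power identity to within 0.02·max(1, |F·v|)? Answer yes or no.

F·v = (-14.588)×2.153 = -31.40796 W.
(u² − w²)/2 = (113.90567 − 176.72166)/2 = -31.40800 W.
|Δ| = 0.00003;  2% of max(1, |F·v|) = 0.62816.

yes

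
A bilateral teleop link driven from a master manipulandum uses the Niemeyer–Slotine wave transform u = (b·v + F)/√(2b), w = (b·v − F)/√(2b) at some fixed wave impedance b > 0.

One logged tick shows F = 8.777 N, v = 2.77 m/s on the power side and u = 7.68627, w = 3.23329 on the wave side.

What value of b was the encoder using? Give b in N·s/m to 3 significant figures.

u + w = 10.9196;  u + w = √(2b)·v, so √(2b) = 10.9196/2.77 = 3.9421.
b = (√(2b))²/2 = 15.5400/2 = 7.7700.
(Check via u − w = 2F/√(2b): u − w = 4.4530, 2F/√(2b) = 4.4530.)

b = 7.77 N·s/m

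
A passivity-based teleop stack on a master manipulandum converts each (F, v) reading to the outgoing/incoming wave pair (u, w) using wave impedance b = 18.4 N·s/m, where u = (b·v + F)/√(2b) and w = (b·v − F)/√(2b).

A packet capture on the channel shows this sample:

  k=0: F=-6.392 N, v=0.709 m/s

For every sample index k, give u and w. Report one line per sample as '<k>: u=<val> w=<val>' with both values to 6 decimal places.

k=0: b·v=18.4×0.709=13.045600; √(2b)=6.066300; u=(13.045600+(-6.392))/6.066300=1.096813, w=(13.045600−(-6.392))/6.066300=3.204193

0: u=1.096813 w=3.204193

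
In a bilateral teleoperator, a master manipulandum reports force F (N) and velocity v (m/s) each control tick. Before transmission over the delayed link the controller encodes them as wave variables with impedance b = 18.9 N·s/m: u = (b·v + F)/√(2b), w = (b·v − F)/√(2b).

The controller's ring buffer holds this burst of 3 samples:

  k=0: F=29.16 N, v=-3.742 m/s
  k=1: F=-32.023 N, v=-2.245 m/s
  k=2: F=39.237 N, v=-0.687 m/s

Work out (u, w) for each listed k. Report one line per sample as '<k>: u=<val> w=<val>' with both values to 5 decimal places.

0: u=-6.76035 w=-16.24610
1: u=-12.10986 w=-1.69278
2: u=4.27000 w=-8.49380

k=0: b·v=18.9×(-3.742)=-70.72380; √(2b)=6.14817; u=(-70.72380+29.16)/6.14817=-6.76035, w=(-70.72380−29.16)/6.14817=-16.24610
k=1: b·v=18.9×(-2.245)=-42.43050; √(2b)=6.14817; u=(-42.43050+(-32.023))/6.14817=-12.10986, w=(-42.43050−(-32.023))/6.14817=-1.69278
k=2: b·v=18.9×(-0.687)=-12.98430; √(2b)=6.14817; u=(-12.98430+39.237)/6.14817=4.27000, w=(-12.98430−39.237)/6.14817=-8.49380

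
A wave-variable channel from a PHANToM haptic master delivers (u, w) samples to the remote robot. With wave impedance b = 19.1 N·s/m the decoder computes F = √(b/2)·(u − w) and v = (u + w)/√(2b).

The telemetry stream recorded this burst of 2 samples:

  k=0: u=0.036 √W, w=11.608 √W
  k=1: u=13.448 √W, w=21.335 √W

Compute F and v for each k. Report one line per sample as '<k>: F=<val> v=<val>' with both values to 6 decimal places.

0: F=-35.761038 v=1.883955
1: F=-24.373255 v=5.627757

k=0: u−w=-11.572000, u+w=11.644000; √(b/2)=3.090307, √(2b)=6.180615; F=3.090307×(-11.572)=-35.761038, v=11.644000/6.180615=1.883955
k=1: u−w=-7.887000, u+w=34.783000; √(b/2)=3.090307, √(2b)=6.180615; F=3.090307×(-7.887)=-24.373255, v=34.783000/6.180615=5.627757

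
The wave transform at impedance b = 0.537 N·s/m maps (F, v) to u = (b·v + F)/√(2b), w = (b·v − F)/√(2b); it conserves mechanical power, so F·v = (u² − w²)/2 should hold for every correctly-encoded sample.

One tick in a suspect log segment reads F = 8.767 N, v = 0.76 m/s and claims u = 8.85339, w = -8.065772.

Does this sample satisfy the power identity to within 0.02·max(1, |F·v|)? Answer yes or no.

F·v = 8.767×0.76 = 6.662920 W.
(u² − w²)/2 = (78.382514 − 65.056678)/2 = 6.662918 W.
|Δ| = 0.000002;  2% of max(1, |F·v|) = 0.133258.

yes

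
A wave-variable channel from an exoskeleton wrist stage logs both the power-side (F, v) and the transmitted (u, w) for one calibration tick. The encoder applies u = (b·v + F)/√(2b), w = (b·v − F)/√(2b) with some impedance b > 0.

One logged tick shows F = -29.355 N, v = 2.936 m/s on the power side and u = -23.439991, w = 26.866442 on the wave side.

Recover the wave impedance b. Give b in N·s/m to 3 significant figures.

b = 0.681 N·s/m

u + w = 3.426451;  u + w = √(2b)·v, so √(2b) = 3.426451/2.936 = 1.167047.
b = (√(2b))²/2 = 1.362000/2 = 0.681000.
(Check via u − w = 2F/√(2b): u − w = -50.306433, 2F/√(2b) = -50.306442.)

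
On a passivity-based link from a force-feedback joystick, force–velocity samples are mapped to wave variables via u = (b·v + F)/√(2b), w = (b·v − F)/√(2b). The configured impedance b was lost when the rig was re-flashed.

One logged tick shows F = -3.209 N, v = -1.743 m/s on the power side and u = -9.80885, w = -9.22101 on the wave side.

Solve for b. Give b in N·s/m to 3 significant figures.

u + w = -19.0299;  u + w = √(2b)·v, so √(2b) = -19.0299/(-1.743) = 10.9179.
b = (√(2b))²/2 = 119.2000/2 = 59.6000.
(Check via u − w = 2F/√(2b): u − w = -0.5878, 2F/√(2b) = -0.5878.)

b = 59.6 N·s/m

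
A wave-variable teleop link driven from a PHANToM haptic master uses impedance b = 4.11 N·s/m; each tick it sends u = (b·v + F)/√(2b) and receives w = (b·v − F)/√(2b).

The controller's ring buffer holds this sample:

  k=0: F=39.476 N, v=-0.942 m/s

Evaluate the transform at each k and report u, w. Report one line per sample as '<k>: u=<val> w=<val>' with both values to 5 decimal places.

k=0: b·v=4.11×(-0.942)=-3.87162; √(2b)=2.86705; u=(-3.87162+39.476)/2.86705=12.41845, w=(-3.87162−39.476)/2.86705=-15.11922

0: u=12.41845 w=-15.11922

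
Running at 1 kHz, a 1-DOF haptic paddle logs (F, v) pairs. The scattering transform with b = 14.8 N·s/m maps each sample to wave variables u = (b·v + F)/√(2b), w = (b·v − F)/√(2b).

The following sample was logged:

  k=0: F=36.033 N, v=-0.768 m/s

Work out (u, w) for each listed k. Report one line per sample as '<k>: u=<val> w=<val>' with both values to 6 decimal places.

k=0: b·v=14.8×(-0.768)=-11.366400; √(2b)=5.440588; u=(-11.366400+36.033)/5.440588=4.533811, w=(-11.366400−36.033)/5.440588=-8.712183

0: u=4.533811 w=-8.712183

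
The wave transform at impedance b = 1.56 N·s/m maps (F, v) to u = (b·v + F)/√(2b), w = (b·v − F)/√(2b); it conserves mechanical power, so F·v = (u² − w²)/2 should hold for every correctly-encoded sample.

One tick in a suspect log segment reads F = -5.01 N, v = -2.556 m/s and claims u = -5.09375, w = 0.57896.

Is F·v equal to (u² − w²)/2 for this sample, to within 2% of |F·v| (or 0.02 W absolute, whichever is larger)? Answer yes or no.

yes

F·v = (-5.01)×(-2.556) = 12.8056 W.
(u² − w²)/2 = (25.9463 − 0.3352)/2 = 12.8055 W.
|Δ| = 0.0000;  2% of max(1, |F·v|) = 0.2561.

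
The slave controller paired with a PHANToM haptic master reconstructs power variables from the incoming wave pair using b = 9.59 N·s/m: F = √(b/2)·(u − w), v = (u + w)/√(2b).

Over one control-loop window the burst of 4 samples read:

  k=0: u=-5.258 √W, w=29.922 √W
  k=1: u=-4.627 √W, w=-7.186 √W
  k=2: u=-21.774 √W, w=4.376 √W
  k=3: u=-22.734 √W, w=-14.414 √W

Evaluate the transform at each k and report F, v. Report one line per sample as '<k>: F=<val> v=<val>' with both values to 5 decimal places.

0: F=-77.03536 v=5.63170
1: F=5.60357 v=-2.69734
2: F=-57.26193 v=-3.97260
3: F=-18.21871 v=-8.48225

k=0: u−w=-35.18000, u+w=24.66400; √(b/2)=2.18975, √(2b)=4.37950; F=2.18975×(-35.18)=-77.03536, v=24.66400/4.37950=5.63170
k=1: u−w=2.55900, u+w=-11.81300; √(b/2)=2.18975, √(2b)=4.37950; F=2.18975×2.559=5.60357, v=-11.81300/4.37950=-2.69734
k=2: u−w=-26.15000, u+w=-17.39800; √(b/2)=2.18975, √(2b)=4.37950; F=2.18975×(-26.15)=-57.26193, v=-17.39800/4.37950=-3.97260
k=3: u−w=-8.32000, u+w=-37.14800; √(b/2)=2.18975, √(2b)=4.37950; F=2.18975×(-8.32)=-18.21871, v=-37.14800/4.37950=-8.48225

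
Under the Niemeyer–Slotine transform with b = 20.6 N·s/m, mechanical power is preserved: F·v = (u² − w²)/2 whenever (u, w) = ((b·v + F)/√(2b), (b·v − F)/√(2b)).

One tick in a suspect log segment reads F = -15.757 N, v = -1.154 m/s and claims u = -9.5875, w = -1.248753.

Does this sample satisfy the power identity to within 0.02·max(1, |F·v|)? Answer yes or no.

F·v = (-15.757)×(-1.154) = 18.183578 W.
(u² − w²)/2 = (91.920156 − 1.559384)/2 = 45.180386 W.
|Δ| = 26.996808;  2% of max(1, |F·v|) = 0.363672.

no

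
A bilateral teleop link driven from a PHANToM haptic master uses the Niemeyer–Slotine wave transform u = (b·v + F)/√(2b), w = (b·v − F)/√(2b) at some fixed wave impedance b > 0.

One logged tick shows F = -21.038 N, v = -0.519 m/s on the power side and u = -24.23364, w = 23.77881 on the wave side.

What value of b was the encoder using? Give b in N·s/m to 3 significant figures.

b = 0.384 N·s/m

u + w = -0.4548;  u + w = √(2b)·v, so √(2b) = -0.4548/(-0.519) = 0.8764.
b = (√(2b))²/2 = 0.7680/2 = 0.3840.
(Check via u − w = 2F/√(2b): u − w = -48.0125, 2F/√(2b) = -48.0123.)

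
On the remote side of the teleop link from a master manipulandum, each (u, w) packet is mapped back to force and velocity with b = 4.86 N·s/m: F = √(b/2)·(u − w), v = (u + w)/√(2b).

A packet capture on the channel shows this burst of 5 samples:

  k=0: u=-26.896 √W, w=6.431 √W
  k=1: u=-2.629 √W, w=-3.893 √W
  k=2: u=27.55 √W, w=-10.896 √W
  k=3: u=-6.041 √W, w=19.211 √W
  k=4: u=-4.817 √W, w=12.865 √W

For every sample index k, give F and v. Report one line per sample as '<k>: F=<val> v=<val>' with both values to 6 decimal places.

k=0: u−w=-33.327000, u+w=-20.465000; √(b/2)=1.558846, √(2b)=3.117691; F=1.558846×(-33.327)=-51.951652, v=-20.465000/3.117691=-6.564152
k=1: u−w=1.264000, u+w=-6.522000; √(b/2)=1.558846, √(2b)=3.117691; F=1.558846×1.264=1.970381, v=-6.522000/3.117691=-2.091932
k=2: u−w=38.446000, u+w=16.654000; √(b/2)=1.558846, √(2b)=3.117691; F=1.558846×38.446=59.931383, v=16.654000/3.117691=5.341773
k=3: u−w=-25.252000, u+w=13.170000; √(b/2)=1.558846, √(2b)=3.117691; F=1.558846×(-25.252)=-39.363972, v=13.170000/3.117691=4.224279
k=4: u−w=-17.682000, u+w=8.048000; √(b/2)=1.558846, √(2b)=3.117691; F=1.558846×(-17.682)=-27.563510, v=8.048000/3.117691=2.581397

0: F=-51.951652 v=-6.564152
1: F=1.970381 v=-2.091932
2: F=59.931383 v=5.341773
3: F=-39.363972 v=4.224279
4: F=-27.563510 v=2.581397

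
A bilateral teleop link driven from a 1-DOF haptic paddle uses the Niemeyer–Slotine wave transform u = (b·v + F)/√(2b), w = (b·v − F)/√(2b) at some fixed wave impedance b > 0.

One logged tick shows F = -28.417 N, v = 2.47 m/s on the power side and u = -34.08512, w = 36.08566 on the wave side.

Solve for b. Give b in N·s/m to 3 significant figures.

u + w = 2.00054;  u + w = √(2b)·v, so √(2b) = 2.00054/2.47 = 0.80994.
b = (√(2b))²/2 = 0.65600/2 = 0.32800.
(Check via u − w = 2F/√(2b): u − w = -70.17078, 2F/√(2b) = -70.17104.)

b = 0.328 N·s/m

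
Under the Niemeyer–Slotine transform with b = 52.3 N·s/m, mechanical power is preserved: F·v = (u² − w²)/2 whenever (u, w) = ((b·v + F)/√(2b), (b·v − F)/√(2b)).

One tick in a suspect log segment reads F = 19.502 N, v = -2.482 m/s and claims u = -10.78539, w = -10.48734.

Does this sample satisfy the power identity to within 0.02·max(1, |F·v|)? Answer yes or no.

F·v = 19.502×(-2.482) = -48.4040 W.
(u² − w²)/2 = (116.3246 − 109.9843)/2 = 3.1702 W.
|Δ| = 51.5741;  2% of max(1, |F·v|) = 0.9681.

no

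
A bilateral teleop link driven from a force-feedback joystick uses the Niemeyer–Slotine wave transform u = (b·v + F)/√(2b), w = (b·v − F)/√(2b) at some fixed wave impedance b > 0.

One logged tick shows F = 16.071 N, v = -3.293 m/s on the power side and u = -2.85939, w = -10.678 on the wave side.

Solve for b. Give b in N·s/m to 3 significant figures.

u + w = -13.5374;  u + w = √(2b)·v, so √(2b) = -13.5374/(-3.293) = 4.1110.
b = (√(2b))²/2 = 16.9000/2 = 8.4500.
(Check via u − w = 2F/√(2b): u − w = 7.8186, 2F/√(2b) = 7.8186.)

b = 8.45 N·s/m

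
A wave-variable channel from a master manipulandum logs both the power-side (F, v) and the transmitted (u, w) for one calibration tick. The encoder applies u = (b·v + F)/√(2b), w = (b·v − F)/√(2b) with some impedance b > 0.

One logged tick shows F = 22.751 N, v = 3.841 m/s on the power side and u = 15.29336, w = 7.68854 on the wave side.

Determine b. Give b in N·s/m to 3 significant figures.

u + w = 22.9819;  u + w = √(2b)·v, so √(2b) = 22.9819/3.841 = 5.9833.
b = (√(2b))²/2 = 35.8000/2 = 17.9000.
(Check via u − w = 2F/√(2b): u − w = 7.6048, 2F/√(2b) = 7.6048.)

b = 17.9 N·s/m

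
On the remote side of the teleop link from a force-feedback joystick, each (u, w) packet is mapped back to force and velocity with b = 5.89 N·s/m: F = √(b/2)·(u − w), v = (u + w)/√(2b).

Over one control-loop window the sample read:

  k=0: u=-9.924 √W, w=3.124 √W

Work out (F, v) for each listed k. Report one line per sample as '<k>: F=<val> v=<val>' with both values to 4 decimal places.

k=0: u−w=-13.0480, u+w=-6.8000; √(b/2)=1.7161, √(2b)=3.4322; F=1.7161×(-13.048)=-22.3917, v=-6.8000/3.4322=-1.9812

0: F=-22.3917 v=-1.9812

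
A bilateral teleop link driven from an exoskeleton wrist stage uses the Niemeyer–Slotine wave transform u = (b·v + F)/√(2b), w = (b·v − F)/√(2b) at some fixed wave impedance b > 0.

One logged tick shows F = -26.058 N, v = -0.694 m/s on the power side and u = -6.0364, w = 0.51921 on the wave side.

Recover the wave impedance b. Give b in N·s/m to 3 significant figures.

u + w = -5.51719;  u + w = √(2b)·v, so √(2b) = -5.51719/(-0.694) = 7.94984.
b = (√(2b))²/2 = 63.19998/2 = 31.59999.
(Check via u − w = 2F/√(2b): u − w = -6.55561, 2F/√(2b) = -6.55560.)

b = 31.6 N·s/m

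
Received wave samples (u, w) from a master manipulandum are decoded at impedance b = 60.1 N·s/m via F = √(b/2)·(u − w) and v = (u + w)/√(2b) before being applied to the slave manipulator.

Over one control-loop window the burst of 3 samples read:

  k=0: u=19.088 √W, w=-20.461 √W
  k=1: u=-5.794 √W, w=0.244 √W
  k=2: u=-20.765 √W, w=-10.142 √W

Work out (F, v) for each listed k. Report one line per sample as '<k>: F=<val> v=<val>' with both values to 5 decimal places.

k=0: u−w=39.54900, u+w=-1.37300; √(b/2)=5.48179, √(2b)=10.96358; F=5.48179×39.549=216.79923, v=-1.37300/10.96358=-0.12523
k=1: u−w=-6.03800, u+w=-5.55000; √(b/2)=5.48179, √(2b)=10.96358; F=5.48179×(-6.038)=-33.09904, v=-5.55000/10.96358=-0.50622
k=2: u−w=-10.62300, u+w=-30.90700; √(b/2)=5.48179, √(2b)=10.96358; F=5.48179×(-10.623)=-58.23303, v=-30.90700/10.96358=-2.81906

0: F=216.79923 v=-0.12523
1: F=-33.09904 v=-0.50622
2: F=-58.23303 v=-2.81906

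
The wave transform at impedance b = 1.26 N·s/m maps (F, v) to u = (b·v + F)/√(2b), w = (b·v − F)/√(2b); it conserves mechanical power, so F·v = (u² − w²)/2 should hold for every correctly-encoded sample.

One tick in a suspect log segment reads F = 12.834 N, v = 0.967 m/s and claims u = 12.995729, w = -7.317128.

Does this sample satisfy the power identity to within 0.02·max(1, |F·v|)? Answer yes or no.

F·v = 12.834×0.967 = 12.410478 W.
(u² − w²)/2 = (168.888972 − 53.540362)/2 = 57.674305 W.
|Δ| = 45.263827;  2% of max(1, |F·v|) = 0.248210.

no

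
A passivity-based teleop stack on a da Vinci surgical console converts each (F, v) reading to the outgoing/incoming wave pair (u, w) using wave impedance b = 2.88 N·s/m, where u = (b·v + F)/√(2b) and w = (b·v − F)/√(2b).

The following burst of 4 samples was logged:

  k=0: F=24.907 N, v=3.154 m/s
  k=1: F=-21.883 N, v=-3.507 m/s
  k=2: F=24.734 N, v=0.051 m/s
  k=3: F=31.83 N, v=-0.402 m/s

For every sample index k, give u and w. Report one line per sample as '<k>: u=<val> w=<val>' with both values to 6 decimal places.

0: u=14.162717 w=-6.593117
1: u=-13.326317 w=4.909517
2: u=10.367033 w=-10.244633
3: u=12.780100 w=-13.744900

k=0: b·v=2.88×3.154=9.083520; √(2b)=2.400000; u=(9.083520+24.907)/2.400000=14.162717, w=(9.083520−24.907)/2.400000=-6.593117
k=1: b·v=2.88×(-3.507)=-10.100160; √(2b)=2.400000; u=(-10.100160+(-21.883))/2.400000=-13.326317, w=(-10.100160−(-21.883))/2.400000=4.909517
k=2: b·v=2.88×0.051=0.146880; √(2b)=2.400000; u=(0.146880+24.734)/2.400000=10.367033, w=(0.146880−24.734)/2.400000=-10.244633
k=3: b·v=2.88×(-0.402)=-1.157760; √(2b)=2.400000; u=(-1.157760+31.83)/2.400000=12.780100, w=(-1.157760−31.83)/2.400000=-13.744900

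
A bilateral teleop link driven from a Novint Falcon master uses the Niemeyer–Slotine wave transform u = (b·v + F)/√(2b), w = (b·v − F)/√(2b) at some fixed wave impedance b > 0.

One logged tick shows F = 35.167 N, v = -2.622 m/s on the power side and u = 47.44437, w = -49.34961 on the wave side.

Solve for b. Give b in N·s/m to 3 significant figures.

b = 0.264 N·s/m

u + w = -1.9052;  u + w = √(2b)·v, so √(2b) = -1.9052/(-2.622) = 0.7266.
b = (√(2b))²/2 = 0.5280/2 = 0.2640.
(Check via u − w = 2F/√(2b): u − w = 96.7940, 2F/√(2b) = 96.7940.)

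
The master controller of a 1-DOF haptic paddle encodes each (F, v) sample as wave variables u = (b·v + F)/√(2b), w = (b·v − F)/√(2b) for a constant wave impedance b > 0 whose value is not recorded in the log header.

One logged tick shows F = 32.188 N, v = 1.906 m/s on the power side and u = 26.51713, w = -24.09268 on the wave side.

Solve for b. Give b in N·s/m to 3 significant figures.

b = 0.809 N·s/m

u + w = 2.4245;  u + w = √(2b)·v, so √(2b) = 2.4245/1.906 = 1.2720.
b = (√(2b))²/2 = 1.6180/2 = 0.8090.
(Check via u − w = 2F/√(2b): u − w = 50.6098, 2F/√(2b) = 50.6097.)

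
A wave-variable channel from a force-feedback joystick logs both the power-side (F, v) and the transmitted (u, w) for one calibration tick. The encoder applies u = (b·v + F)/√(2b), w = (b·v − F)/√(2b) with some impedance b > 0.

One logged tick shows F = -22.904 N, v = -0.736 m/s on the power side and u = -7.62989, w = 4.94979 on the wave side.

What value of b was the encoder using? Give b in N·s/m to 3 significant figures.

b = 6.63 N·s/m

u + w = -2.6801;  u + w = √(2b)·v, so √(2b) = -2.6801/(-0.736) = 3.6414.
b = (√(2b))²/2 = 13.2601/2 = 6.6300.
(Check via u − w = 2F/√(2b): u − w = -12.5797, 2F/√(2b) = -12.5796.)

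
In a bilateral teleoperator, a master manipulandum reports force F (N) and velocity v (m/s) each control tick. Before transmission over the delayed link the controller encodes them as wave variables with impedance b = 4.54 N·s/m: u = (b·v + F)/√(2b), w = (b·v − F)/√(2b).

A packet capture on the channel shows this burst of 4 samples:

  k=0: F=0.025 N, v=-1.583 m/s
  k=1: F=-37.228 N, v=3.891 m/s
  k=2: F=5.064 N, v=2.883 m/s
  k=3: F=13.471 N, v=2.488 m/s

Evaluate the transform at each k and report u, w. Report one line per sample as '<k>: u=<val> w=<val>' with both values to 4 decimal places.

0: u=-2.3767 w=-2.3933
1: u=-6.4922 w=18.2169
2: u=6.0242 w=2.6631
3: u=8.2191 w=-0.7220

k=0: b·v=4.54×(-1.583)=-7.1868; √(2b)=3.0133; u=(-7.1868+0.025)/3.0133=-2.3767, w=(-7.1868−0.025)/3.0133=-2.3933
k=1: b·v=4.54×3.891=17.6651; √(2b)=3.0133; u=(17.6651+(-37.228))/3.0133=-6.4922, w=(17.6651−(-37.228))/3.0133=18.2169
k=2: b·v=4.54×2.883=13.0888; √(2b)=3.0133; u=(13.0888+5.064)/3.0133=6.0242, w=(13.0888−5.064)/3.0133=2.6631
k=3: b·v=4.54×2.488=11.2955; √(2b)=3.0133; u=(11.2955+13.471)/3.0133=8.2191, w=(11.2955−13.471)/3.0133=-0.7220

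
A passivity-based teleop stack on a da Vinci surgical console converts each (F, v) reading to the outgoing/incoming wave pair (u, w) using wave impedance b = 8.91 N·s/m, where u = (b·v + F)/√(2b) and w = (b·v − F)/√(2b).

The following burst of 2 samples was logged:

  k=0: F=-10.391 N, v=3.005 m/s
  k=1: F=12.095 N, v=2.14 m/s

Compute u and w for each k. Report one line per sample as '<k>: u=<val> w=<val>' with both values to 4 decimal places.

k=0: b·v=8.91×3.005=26.7745; √(2b)=4.2214; u=(26.7745+(-10.391))/4.2214=3.8811, w=(26.7745−(-10.391))/4.2214=8.8041
k=1: b·v=8.91×2.14=19.0674; √(2b)=4.2214; u=(19.0674+12.095)/4.2214=7.3821, w=(19.0674−12.095)/4.2214=1.6517

0: u=3.8811 w=8.8041
1: u=7.3821 w=1.6517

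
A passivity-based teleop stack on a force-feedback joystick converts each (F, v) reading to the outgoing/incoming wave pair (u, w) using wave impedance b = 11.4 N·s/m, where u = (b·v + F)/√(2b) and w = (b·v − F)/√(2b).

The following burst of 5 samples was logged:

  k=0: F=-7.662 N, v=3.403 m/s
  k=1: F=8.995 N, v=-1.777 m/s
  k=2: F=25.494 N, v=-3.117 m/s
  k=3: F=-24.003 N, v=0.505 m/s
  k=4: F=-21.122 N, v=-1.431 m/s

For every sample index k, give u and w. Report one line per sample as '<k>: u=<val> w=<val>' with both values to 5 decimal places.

0: u=6.51992 w=9.72918
1: u=-2.35873 w=-6.12632
2: u=-2.10260 w=-12.78087
3: u=-3.82120 w=6.23255
4: u=-7.83998 w=1.00705

k=0: b·v=11.4×3.403=38.79420; √(2b)=4.77493; u=(38.79420+(-7.662))/4.77493=6.51992, w=(38.79420−(-7.662))/4.77493=9.72918
k=1: b·v=11.4×(-1.777)=-20.25780; √(2b)=4.77493; u=(-20.25780+8.995)/4.77493=-2.35873, w=(-20.25780−8.995)/4.77493=-6.12632
k=2: b·v=11.4×(-3.117)=-35.53380; √(2b)=4.77493; u=(-35.53380+25.494)/4.77493=-2.10260, w=(-35.53380−25.494)/4.77493=-12.78087
k=3: b·v=11.4×0.505=5.75700; √(2b)=4.77493; u=(5.75700+(-24.003))/4.77493=-3.82120, w=(5.75700−(-24.003))/4.77493=6.23255
k=4: b·v=11.4×(-1.431)=-16.31340; √(2b)=4.77493; u=(-16.31340+(-21.122))/4.77493=-7.83998, w=(-16.31340−(-21.122))/4.77493=1.00705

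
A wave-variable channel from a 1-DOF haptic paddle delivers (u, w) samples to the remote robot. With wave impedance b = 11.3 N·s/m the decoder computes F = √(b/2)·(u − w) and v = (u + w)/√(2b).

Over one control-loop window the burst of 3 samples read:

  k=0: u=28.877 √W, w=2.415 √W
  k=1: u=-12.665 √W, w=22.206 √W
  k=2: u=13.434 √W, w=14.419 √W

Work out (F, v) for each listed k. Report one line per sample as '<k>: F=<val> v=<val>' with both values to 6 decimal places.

0: F=62.899456 v=6.582322
1: F=-82.887421 v=2.006964
2: F=-2.341318 v=5.858923

k=0: u−w=26.462000, u+w=31.292000; √(b/2)=2.376973, √(2b)=4.753946; F=2.376973×26.462=62.899456, v=31.292000/4.753946=6.582322
k=1: u−w=-34.871000, u+w=9.541000; √(b/2)=2.376973, √(2b)=4.753946; F=2.376973×(-34.871)=-82.887421, v=9.541000/4.753946=2.006964
k=2: u−w=-0.985000, u+w=27.853000; √(b/2)=2.376973, √(2b)=4.753946; F=2.376973×(-0.985)=-2.341318, v=27.853000/4.753946=5.858923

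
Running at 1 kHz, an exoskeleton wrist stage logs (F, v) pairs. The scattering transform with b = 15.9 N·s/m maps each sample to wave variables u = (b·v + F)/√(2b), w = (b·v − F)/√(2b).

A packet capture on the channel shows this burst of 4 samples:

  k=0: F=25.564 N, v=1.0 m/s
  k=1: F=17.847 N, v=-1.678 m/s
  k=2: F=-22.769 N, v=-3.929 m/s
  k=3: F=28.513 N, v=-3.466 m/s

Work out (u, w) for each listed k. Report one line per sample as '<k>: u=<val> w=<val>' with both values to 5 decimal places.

0: u=7.35288 w=-1.71373
1: u=-1.56641 w=-7.89609
2: u=-15.11577 w=-7.04044
3: u=-4.71639 w=-14.82890

k=0: b·v=15.9×1.0=15.90000; √(2b)=5.63915; u=(15.90000+25.564)/5.63915=7.35288, w=(15.90000−25.564)/5.63915=-1.71373
k=1: b·v=15.9×(-1.678)=-26.68020; √(2b)=5.63915; u=(-26.68020+17.847)/5.63915=-1.56641, w=(-26.68020−17.847)/5.63915=-7.89609
k=2: b·v=15.9×(-3.929)=-62.47110; √(2b)=5.63915; u=(-62.47110+(-22.769))/5.63915=-15.11577, w=(-62.47110−(-22.769))/5.63915=-7.04044
k=3: b·v=15.9×(-3.466)=-55.10940; √(2b)=5.63915; u=(-55.10940+28.513)/5.63915=-4.71639, w=(-55.10940−28.513)/5.63915=-14.82890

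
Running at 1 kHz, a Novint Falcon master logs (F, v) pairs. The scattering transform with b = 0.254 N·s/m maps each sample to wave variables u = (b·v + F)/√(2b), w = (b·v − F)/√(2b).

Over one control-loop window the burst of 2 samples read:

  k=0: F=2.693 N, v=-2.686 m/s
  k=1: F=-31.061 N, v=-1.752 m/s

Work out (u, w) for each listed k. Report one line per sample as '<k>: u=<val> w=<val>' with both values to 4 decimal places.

0: u=2.8212 w=-4.7356
1: u=-44.2040 w=42.9553

k=0: b·v=0.254×(-2.686)=-0.6822; √(2b)=0.7127; u=(-0.6822+2.693)/0.7127=2.8212, w=(-0.6822−2.693)/0.7127=-4.7356
k=1: b·v=0.254×(-1.752)=-0.4450; √(2b)=0.7127; u=(-0.4450+(-31.061))/0.7127=-44.2040, w=(-0.4450−(-31.061))/0.7127=42.9553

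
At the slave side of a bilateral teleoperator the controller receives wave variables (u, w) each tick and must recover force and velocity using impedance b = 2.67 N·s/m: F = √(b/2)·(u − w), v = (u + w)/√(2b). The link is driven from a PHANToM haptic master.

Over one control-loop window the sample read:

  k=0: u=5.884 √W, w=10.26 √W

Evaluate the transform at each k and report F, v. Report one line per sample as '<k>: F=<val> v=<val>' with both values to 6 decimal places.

0: F=-5.056127 v=6.986192

k=0: u−w=-4.376000, u+w=16.144000; √(b/2)=1.155422, √(2b)=2.310844; F=1.155422×(-4.376)=-5.056127, v=16.144000/2.310844=6.986192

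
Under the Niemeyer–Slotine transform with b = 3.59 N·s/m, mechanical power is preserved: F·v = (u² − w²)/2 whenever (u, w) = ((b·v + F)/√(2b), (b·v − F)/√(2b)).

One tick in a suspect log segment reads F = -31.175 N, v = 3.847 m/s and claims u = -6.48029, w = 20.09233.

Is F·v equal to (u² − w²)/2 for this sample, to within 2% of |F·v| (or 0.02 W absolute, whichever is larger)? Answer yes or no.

no

F·v = (-31.175)×3.847 = -119.93023 W.
(u² − w²)/2 = (41.99416 − 403.70172)/2 = -180.85378 W.
|Δ| = 60.92356;  2% of max(1, |F·v|) = 2.39860.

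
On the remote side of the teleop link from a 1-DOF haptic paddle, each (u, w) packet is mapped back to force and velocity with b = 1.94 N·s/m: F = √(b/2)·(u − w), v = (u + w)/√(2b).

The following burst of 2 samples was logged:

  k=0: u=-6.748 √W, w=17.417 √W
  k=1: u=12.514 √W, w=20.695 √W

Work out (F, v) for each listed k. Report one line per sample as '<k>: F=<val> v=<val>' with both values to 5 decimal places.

k=0: u−w=-24.16500, u+w=10.66900; √(b/2)=0.98489, √(2b)=1.96977; F=0.98489×(-24.165)=-23.79976, v=10.66900/1.96977=5.41636
k=1: u−w=-8.18100, u+w=33.20900; √(b/2)=0.98489, √(2b)=1.96977; F=0.98489×(-8.181)=-8.05735, v=33.20900/1.96977=16.85932

0: F=-23.79976 v=5.41636
1: F=-8.05735 v=16.85932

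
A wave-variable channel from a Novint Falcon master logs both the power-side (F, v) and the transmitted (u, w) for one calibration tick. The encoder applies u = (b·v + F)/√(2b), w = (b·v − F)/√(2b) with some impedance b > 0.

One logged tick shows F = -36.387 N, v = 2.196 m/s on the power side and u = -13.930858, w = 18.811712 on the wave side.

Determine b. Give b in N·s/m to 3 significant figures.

u + w = 4.880854;  u + w = √(2b)·v, so √(2b) = 4.880854/2.196 = 2.222611.
b = (√(2b))²/2 = 4.940000/2 = 2.470000.
(Check via u − w = 2F/√(2b): u − w = -32.742570, 2F/√(2b) = -32.742570.)

b = 2.47 N·s/m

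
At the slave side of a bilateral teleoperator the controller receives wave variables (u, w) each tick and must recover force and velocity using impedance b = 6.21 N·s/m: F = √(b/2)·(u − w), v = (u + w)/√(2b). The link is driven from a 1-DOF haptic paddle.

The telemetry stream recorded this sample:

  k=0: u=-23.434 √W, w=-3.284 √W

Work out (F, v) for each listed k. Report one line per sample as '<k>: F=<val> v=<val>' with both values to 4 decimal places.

k=0: u−w=-20.1500, u+w=-26.7180; √(b/2)=1.7621, √(2b)=3.5242; F=1.7621×(-20.15)=-35.5063, v=-26.7180/3.5242=-7.5813

0: F=-35.5063 v=-7.5813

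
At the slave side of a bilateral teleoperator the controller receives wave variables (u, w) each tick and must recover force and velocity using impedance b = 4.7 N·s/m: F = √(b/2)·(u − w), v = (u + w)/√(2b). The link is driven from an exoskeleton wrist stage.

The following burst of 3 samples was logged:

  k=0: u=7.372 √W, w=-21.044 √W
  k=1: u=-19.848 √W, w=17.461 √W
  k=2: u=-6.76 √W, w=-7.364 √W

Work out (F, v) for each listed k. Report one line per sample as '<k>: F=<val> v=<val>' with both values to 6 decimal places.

0: F=43.560903 v=-4.459315
1: F=-57.193614 v=-0.778554
2: F=0.925914 v=-4.606741

k=0: u−w=28.416000, u+w=-13.672000; √(b/2)=1.532971, √(2b)=3.065942; F=1.532971×28.416=43.560903, v=-13.672000/3.065942=-4.459315
k=1: u−w=-37.309000, u+w=-2.387000; √(b/2)=1.532971, √(2b)=3.065942; F=1.532971×(-37.309)=-57.193614, v=-2.387000/3.065942=-0.778554
k=2: u−w=0.604000, u+w=-14.124000; √(b/2)=1.532971, √(2b)=3.065942; F=1.532971×0.604=0.925914, v=-14.124000/3.065942=-4.606741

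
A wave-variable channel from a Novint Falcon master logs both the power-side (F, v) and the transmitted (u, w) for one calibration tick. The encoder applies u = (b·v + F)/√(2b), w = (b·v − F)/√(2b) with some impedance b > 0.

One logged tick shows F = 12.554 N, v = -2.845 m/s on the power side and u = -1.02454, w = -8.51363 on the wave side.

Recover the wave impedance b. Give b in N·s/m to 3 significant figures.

b = 5.62 N·s/m

u + w = -9.5382;  u + w = √(2b)·v, so √(2b) = -9.5382/(-2.845) = 3.3526.
b = (√(2b))²/2 = 11.2400/2 = 5.6200.
(Check via u − w = 2F/√(2b): u − w = 7.4891, 2F/√(2b) = 7.4891.)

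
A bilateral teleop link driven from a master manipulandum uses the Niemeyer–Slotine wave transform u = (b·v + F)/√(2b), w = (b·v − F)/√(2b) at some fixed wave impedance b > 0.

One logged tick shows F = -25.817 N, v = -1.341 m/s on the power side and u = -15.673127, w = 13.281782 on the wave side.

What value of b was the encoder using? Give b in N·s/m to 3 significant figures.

b = 1.59 N·s/m

u + w = -2.391345;  u + w = √(2b)·v, so √(2b) = -2.391345/(-1.341) = 1.783255.
b = (√(2b))²/2 = 3.179999/2 = 1.589999.
(Check via u − w = 2F/√(2b): u − w = -28.954909, 2F/√(2b) = -28.954916.)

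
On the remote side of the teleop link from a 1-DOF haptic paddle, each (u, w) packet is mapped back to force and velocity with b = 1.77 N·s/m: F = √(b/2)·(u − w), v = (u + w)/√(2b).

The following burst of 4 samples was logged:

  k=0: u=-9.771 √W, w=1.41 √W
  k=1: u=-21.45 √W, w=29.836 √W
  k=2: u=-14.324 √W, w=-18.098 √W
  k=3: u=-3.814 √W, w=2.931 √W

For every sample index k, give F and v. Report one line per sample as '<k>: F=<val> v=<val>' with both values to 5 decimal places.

0: F=-10.51846 v=-4.44382
1: F=-48.24702 v=4.45711
2: F=3.55037 v=-17.23210
3: F=-6.34532 v=-0.46931

k=0: u−w=-11.18100, u+w=-8.36100; √(b/2)=0.94074, √(2b)=1.88149; F=0.94074×(-11.181)=-10.51846, v=-8.36100/1.88149=-4.44382
k=1: u−w=-51.28600, u+w=8.38600; √(b/2)=0.94074, √(2b)=1.88149; F=0.94074×(-51.286)=-48.24702, v=8.38600/1.88149=4.45711
k=2: u−w=3.77400, u+w=-32.42200; √(b/2)=0.94074, √(2b)=1.88149; F=0.94074×3.774=3.55037, v=-32.42200/1.88149=-17.23210
k=3: u−w=-6.74500, u+w=-0.88300; √(b/2)=0.94074, √(2b)=1.88149; F=0.94074×(-6.745)=-6.34532, v=-0.88300/1.88149=-0.46931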